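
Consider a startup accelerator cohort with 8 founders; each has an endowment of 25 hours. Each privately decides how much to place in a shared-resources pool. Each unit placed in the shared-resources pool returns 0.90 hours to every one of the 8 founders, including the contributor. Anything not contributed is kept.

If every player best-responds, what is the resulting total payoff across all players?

200.00 hours

The private return per contributed unit is 0.90 < 1, so contributing 0 is dominant for every player. At the Nash equilibrium everyone keeps their 25, and the group total is 8 × 25 = 200.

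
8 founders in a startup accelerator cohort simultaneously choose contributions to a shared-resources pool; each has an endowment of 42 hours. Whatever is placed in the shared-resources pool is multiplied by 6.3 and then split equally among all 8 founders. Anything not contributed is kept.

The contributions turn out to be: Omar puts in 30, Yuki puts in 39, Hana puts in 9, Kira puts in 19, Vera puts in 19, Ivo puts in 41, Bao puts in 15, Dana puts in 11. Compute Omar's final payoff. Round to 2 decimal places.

156.11 hours

Total contributed: 30 + 39 + 9 + 19 + 19 + 41 + 15 + 11 = 183.
Each receives 6.3 × 183 / 8 = 144.11 from the shared-resources pool.
Omar keeps 42 − 30 = 12, so Omar's payoff is 12 + 144.11 = 156.11.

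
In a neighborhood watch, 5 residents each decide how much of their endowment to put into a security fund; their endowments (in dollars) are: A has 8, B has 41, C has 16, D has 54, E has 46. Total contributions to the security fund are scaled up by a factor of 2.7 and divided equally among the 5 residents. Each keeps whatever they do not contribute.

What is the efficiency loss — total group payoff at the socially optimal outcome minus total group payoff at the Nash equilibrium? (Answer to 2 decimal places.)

The private return per contributed unit is 2.7/5 = 0.5400 < 1 for every player regardless of endowment, so the Nash equilibrium is zero contribution and the group total is Σ E_j = 8 + 41 + 16 + 54 + 46 = 165.
Each contributed unit returns 2.700 to the group, so the social optimum is full contribution by everyone: group total = 2.700 × 165 = 445.50.
Efficiency loss = (2.700 − 1) × 165 = 280.50.

280.50 dollars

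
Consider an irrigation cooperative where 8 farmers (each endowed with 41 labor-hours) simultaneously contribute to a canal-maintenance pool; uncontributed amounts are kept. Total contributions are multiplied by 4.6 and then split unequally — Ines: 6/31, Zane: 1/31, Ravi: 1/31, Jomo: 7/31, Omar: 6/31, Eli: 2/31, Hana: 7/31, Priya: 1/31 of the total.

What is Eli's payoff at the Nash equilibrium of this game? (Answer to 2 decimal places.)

A player with share s gets back 4.6·s per unit contributed, so full contribution is dominant for anyone with s > 1/4.6 = 0.2174 and zero contribution is dominant for anyone below.
The shares above 0.2174 belong to Jomo and Hana, contributing 41 each; the remaining 6 contribute 0. Total contributed: 82.
Eli keeps 41 and receives 4.6 × 82 × 2/31 = 24.34 from the canal-maintenance pool, for a payoff of 65.34.

65.34 labor-hours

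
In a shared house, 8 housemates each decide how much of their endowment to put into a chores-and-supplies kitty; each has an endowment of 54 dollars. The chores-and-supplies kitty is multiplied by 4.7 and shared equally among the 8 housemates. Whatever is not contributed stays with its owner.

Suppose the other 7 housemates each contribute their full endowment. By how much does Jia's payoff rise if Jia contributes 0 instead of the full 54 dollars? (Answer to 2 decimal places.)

22.28 dollars

Switching from a contribution of 54 to 0 lets Jia keep an extra 54 dollars, but lowers the chores-and-supplies kitty by 54, which costs Jia their own share of that drop: 4.7/8 × 54 = 31.72.
Net gain = 54 − 31.72 = 22.28. The private return per contributed unit (0.5875) is below 1, so free-riding is indeed the best response regardless of what the others do.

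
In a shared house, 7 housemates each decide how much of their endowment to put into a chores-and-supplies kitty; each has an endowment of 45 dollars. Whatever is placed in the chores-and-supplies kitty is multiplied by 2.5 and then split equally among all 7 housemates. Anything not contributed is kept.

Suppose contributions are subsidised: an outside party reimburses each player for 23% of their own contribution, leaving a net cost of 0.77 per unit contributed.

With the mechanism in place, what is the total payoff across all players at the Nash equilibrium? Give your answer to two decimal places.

315.00 dollars

With the mechanism, a contributed unit returns (2.5/7) / 0.77 = 0.4638 per unit of net cost — still below 1 — so contributing 0 remains dominant for every player.
Everyone keeps their endowment and the group total is 7 × 45 = 315.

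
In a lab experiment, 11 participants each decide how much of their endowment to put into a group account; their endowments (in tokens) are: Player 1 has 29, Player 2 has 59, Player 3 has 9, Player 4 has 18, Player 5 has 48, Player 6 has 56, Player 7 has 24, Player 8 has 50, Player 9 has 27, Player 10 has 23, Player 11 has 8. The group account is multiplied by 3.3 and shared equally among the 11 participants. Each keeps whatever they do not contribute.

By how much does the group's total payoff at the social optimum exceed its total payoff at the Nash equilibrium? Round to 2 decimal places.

807.30 tokens

The private return per contributed unit is 3.3/11 = 0.3000 < 1 for every player regardless of endowment, so the Nash equilibrium is zero contribution and the group total is Σ E_j = 29 + 59 + 9 + 18 + 48 + 56 + 24 + 50 + 27 + 23 + 8 = 351.
Each contributed unit returns 3.300 to the group, so the social optimum is full contribution by everyone: group total = 3.300 × 351 = 1158.30.
Efficiency loss = (3.300 − 1) × 351 = 807.30.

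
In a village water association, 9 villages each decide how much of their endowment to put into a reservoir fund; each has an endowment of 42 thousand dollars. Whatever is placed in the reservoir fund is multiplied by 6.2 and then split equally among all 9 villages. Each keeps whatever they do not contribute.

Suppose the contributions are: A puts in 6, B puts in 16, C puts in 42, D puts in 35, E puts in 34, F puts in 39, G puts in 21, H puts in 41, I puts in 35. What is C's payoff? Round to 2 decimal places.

185.31 thousand dollars

Total contributed: 6 + 16 + 42 + 35 + 34 + 39 + 21 + 41 + 35 = 269.
Each receives 6.2 × 269 / 9 = 185.31 from the reservoir fund.
C keeps 42 − 42 = 0, so C's payoff is 0 + 185.31 = 185.31.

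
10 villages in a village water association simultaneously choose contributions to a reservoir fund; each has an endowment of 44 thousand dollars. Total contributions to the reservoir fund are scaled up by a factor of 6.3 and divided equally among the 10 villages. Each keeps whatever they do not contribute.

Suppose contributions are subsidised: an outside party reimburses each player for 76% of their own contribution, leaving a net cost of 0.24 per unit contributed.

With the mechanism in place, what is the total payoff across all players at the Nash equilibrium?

Under the mechanism each unit contributed yields (6.3/10) / 0.24 = 2.6250 back to its contributor per unit of net cost, which exceeds 1, making full contribution the dominant choice for everyone.
So the Nash equilibrium is full contribution by all 10; the group earns 10 × (44 × 0.76 + 6.3 × 44) = 3106.40.

3106.40 thousand dollars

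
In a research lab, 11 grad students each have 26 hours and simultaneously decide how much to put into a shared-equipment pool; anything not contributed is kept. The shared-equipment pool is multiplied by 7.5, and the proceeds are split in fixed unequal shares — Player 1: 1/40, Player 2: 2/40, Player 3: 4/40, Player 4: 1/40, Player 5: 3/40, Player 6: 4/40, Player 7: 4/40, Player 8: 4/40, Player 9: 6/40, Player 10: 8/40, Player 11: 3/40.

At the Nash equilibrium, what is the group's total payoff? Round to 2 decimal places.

Each unit j contributes comes back to j as 7.5 × (j's share), so j prefers to contribute only if that share exceeds 1/7.5 = 0.1333; otherwise keeping the unit dominates.
The shares above 0.1333 belong to Player 9 and Player 10, contributing 26 each; the remaining 9 contribute 0. Total contributed: 52.
The shared-equipment pool pays out 7.5 × 52 = 390.00 in total (split across the unequal shares, but the aggregate is all that matters for the group sum).
The 9 free-riders keep 26 each, adding 234. Group total = 234 + 390.00 = 624.00.

624.00 hours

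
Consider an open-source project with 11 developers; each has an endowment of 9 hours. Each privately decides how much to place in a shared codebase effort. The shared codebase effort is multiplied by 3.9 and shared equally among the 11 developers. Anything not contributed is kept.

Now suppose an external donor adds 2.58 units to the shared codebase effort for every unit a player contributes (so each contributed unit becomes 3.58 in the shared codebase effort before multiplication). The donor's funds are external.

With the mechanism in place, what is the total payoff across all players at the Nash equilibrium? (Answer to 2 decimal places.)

The effective private return per unit is now 3.9 × 3.58 / 11 = 1.2693 > 1, so every player's dominant strategy flips to full contribution.
At the Nash equilibrium everyone contributes 9. Group total payoff = 3.9 × 3.58 × 99 = 1382.24.

1382.24 hours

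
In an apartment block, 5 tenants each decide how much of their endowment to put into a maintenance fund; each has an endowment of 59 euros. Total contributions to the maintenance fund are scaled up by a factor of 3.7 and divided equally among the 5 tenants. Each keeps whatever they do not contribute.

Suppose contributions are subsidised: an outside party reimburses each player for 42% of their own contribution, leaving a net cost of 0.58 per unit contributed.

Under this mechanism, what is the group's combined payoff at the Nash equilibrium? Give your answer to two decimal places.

With the mechanism, a contributed unit returns (3.7/5) / 0.58 = 1.2759 per unit of net cost to the contributor — now above 1 — so contributing fully is weakly dominant for every player.
At the Nash equilibrium everyone contributes 59. Group total payoff = 5 × (59 × 0.42 + 3.7 × 59) = 1215.40.

1215.40 euros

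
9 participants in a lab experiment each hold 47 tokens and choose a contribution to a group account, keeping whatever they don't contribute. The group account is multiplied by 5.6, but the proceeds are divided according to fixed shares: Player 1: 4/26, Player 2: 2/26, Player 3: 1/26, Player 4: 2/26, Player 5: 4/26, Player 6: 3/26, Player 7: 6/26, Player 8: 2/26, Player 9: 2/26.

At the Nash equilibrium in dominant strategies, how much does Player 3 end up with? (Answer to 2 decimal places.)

57.12 tokens

A player with share s gets back 5.6·s per unit contributed, so full contribution is dominant for anyone with s > 1/5.6 = 0.1786 and zero contribution is dominant for anyone below.
The only share above 0.1786 is Player 7's 6/26, contributing 47; the remaining 8 contribute 0. Total contributed: 47.
Player 3 keeps 47 and receives 5.6 × 47 × 1/26 = 10.12 from the group account, for a payoff of 57.12.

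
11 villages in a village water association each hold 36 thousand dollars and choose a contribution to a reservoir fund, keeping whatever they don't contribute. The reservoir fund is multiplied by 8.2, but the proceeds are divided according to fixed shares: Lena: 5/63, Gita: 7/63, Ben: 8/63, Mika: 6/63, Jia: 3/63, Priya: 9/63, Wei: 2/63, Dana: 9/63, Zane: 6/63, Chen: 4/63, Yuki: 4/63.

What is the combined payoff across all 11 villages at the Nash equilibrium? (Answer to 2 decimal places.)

1173.60 thousand dollars

A player with share s gets back 8.2·s per unit contributed, so full contribution is dominant for anyone with s > 1/8.2 = 0.1220 and zero contribution is dominant for anyone below.
The shares above 0.1220 belong to Ben, Priya and Dana, contributing 36 each; the remaining 8 contribute 0. Total contributed: 108.
The reservoir fund pays out 8.2 × 108 = 885.60 in total (split across the unequal shares, but the aggregate is all that matters for the group sum).
The 8 free-riders keep 36 each, adding 288. Group total = 288 + 885.60 = 1173.60.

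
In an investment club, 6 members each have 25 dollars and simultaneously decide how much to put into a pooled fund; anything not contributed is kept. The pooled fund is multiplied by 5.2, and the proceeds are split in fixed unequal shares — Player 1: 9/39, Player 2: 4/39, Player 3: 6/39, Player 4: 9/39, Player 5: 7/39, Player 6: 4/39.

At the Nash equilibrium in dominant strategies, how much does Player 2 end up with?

Each unit j contributes comes back to j as 5.2 × (j's share), so j prefers to contribute only if that share exceeds 1/5.2 = 0.1923; otherwise keeping the unit dominates.
The shares above 0.1923 belong to Player 1 and Player 4, contributing 25 each; the remaining 4 contribute 0. Total contributed: 50.
Player 2 keeps 25 and receives 5.2 × 50 × 4/39 = 26.67 from the pooled fund, for a payoff of 51.67.

51.67 dollars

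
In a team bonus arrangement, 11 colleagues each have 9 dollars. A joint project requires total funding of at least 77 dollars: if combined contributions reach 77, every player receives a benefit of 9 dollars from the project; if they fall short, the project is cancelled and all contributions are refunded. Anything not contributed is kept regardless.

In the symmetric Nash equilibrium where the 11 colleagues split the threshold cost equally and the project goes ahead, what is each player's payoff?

Equal share of the threshold: 77/11 = 7.
At this profile no one gains by cutting their contribution: any cut drops the total below 77, the project is cancelled, contributions are refunded, and the deviator ends with 9, which is less than 9 − 7 + 9 = 11. Contributing more than 7 just wastes the excess. So contributing exactly 7 is a best response.
Each player's payoff: 9 − 7 + 9 = 11.

11 dollars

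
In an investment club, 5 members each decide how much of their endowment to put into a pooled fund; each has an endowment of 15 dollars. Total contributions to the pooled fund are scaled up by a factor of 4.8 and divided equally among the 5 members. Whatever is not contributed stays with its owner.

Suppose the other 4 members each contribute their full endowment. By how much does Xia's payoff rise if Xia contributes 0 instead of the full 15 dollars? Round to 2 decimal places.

0.60 dollars

Switching from a contribution of 15 to 0 lets Xia keep an extra 15 dollars, but lowers the pooled fund by 15, which costs Xia their own share of that drop: 4.8/5 × 15 = 14.40.
Net gain = 15 − 14.40 = 0.60. The private return per contributed unit (0.9600) is below 1, so free-riding is indeed the best response regardless of what the others do.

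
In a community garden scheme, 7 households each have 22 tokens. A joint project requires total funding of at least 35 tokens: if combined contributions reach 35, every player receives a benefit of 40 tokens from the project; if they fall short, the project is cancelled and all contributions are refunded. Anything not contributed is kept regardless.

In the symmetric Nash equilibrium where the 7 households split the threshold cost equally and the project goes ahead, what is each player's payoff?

57 tokens

Equal share of the threshold: 35/7 = 5.
At this profile no one gains by cutting their contribution: any cut drops the total below 35, the project is cancelled, contributions are refunded, and the deviator ends with 22, which is less than 22 − 5 + 40 = 57. Contributing more than 5 just wastes the excess. So contributing exactly 5 is a best response.
Each player's payoff: 22 − 5 + 40 = 57.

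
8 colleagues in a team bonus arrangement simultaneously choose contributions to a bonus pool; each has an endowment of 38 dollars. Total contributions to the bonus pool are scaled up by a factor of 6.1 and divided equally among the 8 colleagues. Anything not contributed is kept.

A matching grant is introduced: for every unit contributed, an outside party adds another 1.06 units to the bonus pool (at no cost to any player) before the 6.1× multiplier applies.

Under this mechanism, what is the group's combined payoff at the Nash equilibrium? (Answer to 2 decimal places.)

With the mechanism, a contributed unit returns 6.1 × 2.06 / 8 = 1.5708 per unit of net cost to the contributor — now above 1 — so contributing fully is weakly dominant for every player.
So the Nash equilibrium is full contribution by all 8; the group earns 6.1 × 2.06 × 304 = 3820.06.

3820.06 dollars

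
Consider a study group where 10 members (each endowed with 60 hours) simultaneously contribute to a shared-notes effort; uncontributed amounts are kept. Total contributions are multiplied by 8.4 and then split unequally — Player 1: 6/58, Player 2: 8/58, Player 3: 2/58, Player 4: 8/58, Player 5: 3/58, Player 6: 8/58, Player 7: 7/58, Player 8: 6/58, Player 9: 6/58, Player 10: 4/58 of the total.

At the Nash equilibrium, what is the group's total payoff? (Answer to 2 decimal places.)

For player j, contributing a unit is worthwhile iff 8.4 × (j's share) ≥ 1, i.e. iff j's share is at least 0.1190.
The shares above 0.1190 belong to Player 2, Player 4, Player 6 and Player 7, contributing 60 each; the remaining 6 contribute 0. Total contributed: 240.
The shared-notes effort pays out 8.4 × 240 = 2016.00 in total (split across the unequal shares, but the aggregate is all that matters for the group sum).
The 6 free-riders keep 60 each, adding 360. Group total = 360 + 2016.00 = 2376.00.

2376.00 hours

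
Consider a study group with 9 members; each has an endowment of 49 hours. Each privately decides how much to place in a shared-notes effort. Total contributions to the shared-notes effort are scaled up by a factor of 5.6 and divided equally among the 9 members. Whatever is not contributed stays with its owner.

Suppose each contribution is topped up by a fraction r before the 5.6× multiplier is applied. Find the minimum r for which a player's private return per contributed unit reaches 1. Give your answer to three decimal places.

With matching at rate r, one contributed unit becomes (1 + r) in the shared-notes effort and returns 5.6 × (1 + r) / 9 to the contributor.
Setting this equal to 1: 1 + r = 9/5.6 = 1.6071.
So the minimum matching rate is r = 1.6071 − 1 = 0.607.

0.607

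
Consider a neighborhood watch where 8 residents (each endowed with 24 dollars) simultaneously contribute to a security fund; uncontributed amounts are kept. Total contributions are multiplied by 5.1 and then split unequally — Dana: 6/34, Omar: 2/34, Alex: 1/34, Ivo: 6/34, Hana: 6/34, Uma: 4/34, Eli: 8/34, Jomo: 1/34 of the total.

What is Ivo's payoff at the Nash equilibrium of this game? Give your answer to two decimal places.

45.60 dollars

Each unit j contributes comes back to j as 5.1 × (j's share), so j prefers to contribute only if that share exceeds 1/5.1 = 0.1961; otherwise keeping the unit dominates.
Only Eli (8/34) clears that bar, contributing 24; the remaining 7 contribute 0. Total contributed: 24.
Ivo keeps 24 and receives 5.1 × 24 × 6/34 = 21.60 from the security fund, for a payoff of 45.60.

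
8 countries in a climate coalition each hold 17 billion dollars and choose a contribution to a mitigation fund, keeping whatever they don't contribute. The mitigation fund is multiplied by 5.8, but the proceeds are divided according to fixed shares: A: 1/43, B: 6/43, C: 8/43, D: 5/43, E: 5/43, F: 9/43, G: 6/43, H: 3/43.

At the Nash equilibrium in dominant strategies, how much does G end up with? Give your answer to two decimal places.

44.52 billion dollars

Player j's private return per contributed unit is 5.8 × (j's share). Contributing is weakly dominant for j when that share is at least 1/5.8 = 0.1724, and contributing 0 is dominant otherwise.
C and F clear that bar, contributing 17 each; the remaining 6 contribute 0. Total contributed: 34.
G keeps 17 and receives 5.8 × 34 × 6/43 = 27.52 from the mitigation fund, for a payoff of 44.52.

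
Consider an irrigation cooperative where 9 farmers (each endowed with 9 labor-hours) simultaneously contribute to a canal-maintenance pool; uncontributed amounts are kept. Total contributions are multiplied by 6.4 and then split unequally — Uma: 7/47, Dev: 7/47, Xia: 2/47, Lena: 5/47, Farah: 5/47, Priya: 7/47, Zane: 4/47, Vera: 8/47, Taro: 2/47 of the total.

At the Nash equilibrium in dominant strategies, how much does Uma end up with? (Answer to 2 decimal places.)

17.58 labor-hours

Player j's private return per contributed unit is 6.4 × (j's share). Contributing is weakly dominant for j when that share is at least 1/6.4 = 0.1563, and contributing 0 is dominant otherwise.
The only share above 0.1563 is Vera's 8/47, contributing 9; the remaining 8 contribute 0. Total contributed: 9.
Uma keeps 9 and receives 6.4 × 9 × 7/47 = 8.58 from the canal-maintenance pool, for a payoff of 17.58.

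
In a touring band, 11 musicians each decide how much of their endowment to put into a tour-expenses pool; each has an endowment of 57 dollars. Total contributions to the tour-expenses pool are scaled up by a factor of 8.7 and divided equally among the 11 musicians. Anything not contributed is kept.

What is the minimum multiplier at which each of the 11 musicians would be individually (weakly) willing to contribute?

11

A contributed unit returns (multiplier)/11 to its contributor.
This reaches 1 exactly when the multiplier is 11.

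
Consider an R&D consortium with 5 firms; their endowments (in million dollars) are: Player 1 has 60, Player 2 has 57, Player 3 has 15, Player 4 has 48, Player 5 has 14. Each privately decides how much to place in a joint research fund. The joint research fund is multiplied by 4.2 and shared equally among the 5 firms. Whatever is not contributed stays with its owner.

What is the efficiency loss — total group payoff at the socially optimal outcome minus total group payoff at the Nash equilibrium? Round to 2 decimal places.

The private return per contributed unit is 4.2/5 = 0.8400 < 1 for every player regardless of endowment, so the Nash equilibrium is zero contribution and the group total is Σ E_j = 60 + 57 + 15 + 48 + 14 = 194.
Each contributed unit returns 4.200 to the group, so the social optimum is full contribution by everyone: group total = 4.200 × 194 = 814.80.
Efficiency loss = (4.200 − 1) × 194 = 620.80.

620.80 million dollars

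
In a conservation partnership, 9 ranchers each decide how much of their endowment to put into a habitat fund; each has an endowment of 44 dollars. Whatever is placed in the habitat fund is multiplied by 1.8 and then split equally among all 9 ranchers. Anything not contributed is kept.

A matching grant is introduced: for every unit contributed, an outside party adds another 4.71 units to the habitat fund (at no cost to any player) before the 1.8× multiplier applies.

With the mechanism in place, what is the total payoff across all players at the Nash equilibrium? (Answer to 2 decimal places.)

The effective private return per unit is now 1.8 × 5.71 / 9 = 1.1420 > 1, so every player's dominant strategy flips to full contribution.
At the Nash equilibrium everyone contributes 44. Group total payoff = 1.8 × 5.71 × 396 = 4070.09.

4070.09 dollars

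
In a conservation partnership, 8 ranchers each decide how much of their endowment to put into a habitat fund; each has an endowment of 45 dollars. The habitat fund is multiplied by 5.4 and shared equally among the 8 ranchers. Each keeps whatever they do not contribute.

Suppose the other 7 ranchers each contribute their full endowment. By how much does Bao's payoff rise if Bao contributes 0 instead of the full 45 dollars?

Switching from a contribution of 45 to 0 lets Bao keep an extra 45 dollars, but lowers the habitat fund by 45, which costs Bao their own share of that drop: 5.4/8 × 45 = 30.37.
Net gain = 45 − 30.37 = 14.63. The private return per contributed unit (0.6750) is below 1, so free-riding is indeed the best response regardless of what the others do.

14.63 dollars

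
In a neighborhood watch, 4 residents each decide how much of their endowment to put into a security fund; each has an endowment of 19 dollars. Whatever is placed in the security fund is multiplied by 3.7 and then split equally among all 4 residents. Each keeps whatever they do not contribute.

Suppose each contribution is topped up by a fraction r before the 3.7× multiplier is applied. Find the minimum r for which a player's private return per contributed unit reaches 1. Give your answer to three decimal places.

With matching at rate r, one contributed unit becomes (1 + r) in the security fund and returns 3.7 × (1 + r) / 4 to the contributor.
Setting this equal to 1: 1 + r = 4/3.7 = 1.0811.
So the minimum matching rate is r = 1.0811 − 1 = 0.081.

0.081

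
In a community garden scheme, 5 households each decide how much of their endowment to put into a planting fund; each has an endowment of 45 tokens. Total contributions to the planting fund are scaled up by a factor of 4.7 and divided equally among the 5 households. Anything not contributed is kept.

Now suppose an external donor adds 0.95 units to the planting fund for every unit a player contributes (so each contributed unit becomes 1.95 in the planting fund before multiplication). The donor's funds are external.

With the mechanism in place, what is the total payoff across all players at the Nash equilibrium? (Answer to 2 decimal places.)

2062.13 tokens

With the mechanism, a contributed unit returns 4.7 × 1.95 / 5 = 1.8330 per unit of net cost to the contributor — now above 1 — so contributing fully is weakly dominant for every player.
At the Nash equilibrium everyone contributes 45. Group total payoff = 4.7 × 1.95 × 225 = 2062.13.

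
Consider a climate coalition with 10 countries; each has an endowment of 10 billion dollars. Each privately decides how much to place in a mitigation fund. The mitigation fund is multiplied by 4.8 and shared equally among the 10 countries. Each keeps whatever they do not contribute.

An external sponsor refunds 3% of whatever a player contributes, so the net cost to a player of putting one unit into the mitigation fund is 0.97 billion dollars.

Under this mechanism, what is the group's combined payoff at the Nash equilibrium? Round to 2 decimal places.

With the mechanism, a contributed unit returns (4.8/10) / 0.97 = 0.4948 per unit of net cost — still below 1 — so contributing 0 remains dominant for every player.
Everyone keeps their endowment and the group total is 10 × 10 = 100.

100.00 billion dollars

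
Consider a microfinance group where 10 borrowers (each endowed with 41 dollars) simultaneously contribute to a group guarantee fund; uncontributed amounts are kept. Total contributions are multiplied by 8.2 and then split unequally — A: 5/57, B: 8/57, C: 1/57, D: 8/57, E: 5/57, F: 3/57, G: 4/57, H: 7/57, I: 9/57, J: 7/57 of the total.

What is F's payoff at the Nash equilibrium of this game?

129.47 dollars

A player with share s gets back 8.2·s per unit contributed, so full contribution is dominant for anyone with s > 1/8.2 = 0.1220 and zero contribution is dominant for anyone below.
B, D, H, I and J clear that bar, contributing 41 each; the remaining 5 contribute 0. Total contributed: 205.
F keeps 41 and receives 8.2 × 205 × 3/57 = 88.47 from the group guarantee fund, for a payoff of 129.47.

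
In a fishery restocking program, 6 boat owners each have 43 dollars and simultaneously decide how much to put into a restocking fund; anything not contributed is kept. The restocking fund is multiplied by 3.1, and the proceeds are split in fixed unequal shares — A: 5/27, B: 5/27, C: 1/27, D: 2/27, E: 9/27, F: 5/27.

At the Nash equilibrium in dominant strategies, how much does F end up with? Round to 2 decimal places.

67.69 dollars

Each unit j contributes comes back to j as 3.1 × (j's share), so j prefers to contribute only if that share exceeds 1/3.1 = 0.3226; otherwise keeping the unit dominates.
The only share above 0.3226 is E's 9/27, contributing 43; the remaining 5 contribute 0. Total contributed: 43.
F keeps 43 and receives 3.1 × 43 × 5/27 = 24.69 from the restocking fund, for a payoff of 67.69.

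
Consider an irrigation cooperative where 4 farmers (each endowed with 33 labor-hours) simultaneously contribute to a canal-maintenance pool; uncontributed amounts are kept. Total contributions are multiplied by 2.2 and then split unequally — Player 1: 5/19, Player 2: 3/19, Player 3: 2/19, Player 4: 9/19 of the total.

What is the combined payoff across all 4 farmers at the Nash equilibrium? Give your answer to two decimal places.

171.60 labor-hours

A player with share s gets back 2.2·s per unit contributed, so full contribution is dominant for anyone with s > 1/2.2 = 0.4545 and zero contribution is dominant for anyone below.
The only share above 0.4545 is Player 4's 9/19, contributing 33; the remaining 3 contribute 0. Total contributed: 33.
The canal-maintenance pool pays out 2.2 × 33 = 72.60 in total (split across the unequal shares, but the aggregate is all that matters for the group sum).
The 3 free-riders keep 33 each, adding 99. Group total = 99 + 72.60 = 171.60.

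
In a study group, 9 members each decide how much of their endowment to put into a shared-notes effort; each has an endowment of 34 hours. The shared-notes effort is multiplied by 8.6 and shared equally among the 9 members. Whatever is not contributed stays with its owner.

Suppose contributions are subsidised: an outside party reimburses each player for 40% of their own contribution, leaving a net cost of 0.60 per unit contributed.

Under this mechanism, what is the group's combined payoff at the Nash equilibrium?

2754.00 hours

Under the mechanism each unit contributed yields (8.6/9) / 0.60 = 1.5926 back to its contributor per unit of net cost, which exceeds 1, making full contribution the dominant choice for everyone.
At the Nash equilibrium everyone contributes 34. Group total payoff = 9 × (34 × 0.40 + 8.6 × 34) = 2754.00.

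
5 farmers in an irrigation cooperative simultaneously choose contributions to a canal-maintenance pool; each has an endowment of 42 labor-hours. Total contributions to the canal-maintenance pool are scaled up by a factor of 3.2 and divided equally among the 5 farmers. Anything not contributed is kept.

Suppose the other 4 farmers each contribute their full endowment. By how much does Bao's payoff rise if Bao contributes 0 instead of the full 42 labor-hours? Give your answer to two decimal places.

15.12 labor-hours

Switching from a contribution of 42 to 0 lets Bao keep an extra 42 labor-hours, but lowers the canal-maintenance pool by 42, which costs Bao their own share of that drop: 3.2/5 × 42 = 26.88.
Net gain = 42 − 26.88 = 15.12. The private return per contributed unit (0.6400) is below 1, so free-riding is indeed the best response regardless of what the others do.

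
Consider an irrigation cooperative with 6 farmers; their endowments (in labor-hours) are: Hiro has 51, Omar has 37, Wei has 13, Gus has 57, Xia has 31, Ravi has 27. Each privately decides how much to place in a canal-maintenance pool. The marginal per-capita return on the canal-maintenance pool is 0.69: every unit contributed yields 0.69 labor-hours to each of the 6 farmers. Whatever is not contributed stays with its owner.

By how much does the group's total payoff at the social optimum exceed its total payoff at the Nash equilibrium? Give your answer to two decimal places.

678.24 labor-hours

The private return per contributed unit is 0.69 < 1 for everyone, so the Nash equilibrium is zero contribution and the group total is Σ E_j = 51 + 37 + 13 + 57 + 31 + 27 = 216.
Each contributed unit returns 4.140 to the group, so the social optimum is full contribution by everyone: group total = 4.140 × 216 = 894.24.
Efficiency loss = (4.140 − 1) × 216 = 678.24.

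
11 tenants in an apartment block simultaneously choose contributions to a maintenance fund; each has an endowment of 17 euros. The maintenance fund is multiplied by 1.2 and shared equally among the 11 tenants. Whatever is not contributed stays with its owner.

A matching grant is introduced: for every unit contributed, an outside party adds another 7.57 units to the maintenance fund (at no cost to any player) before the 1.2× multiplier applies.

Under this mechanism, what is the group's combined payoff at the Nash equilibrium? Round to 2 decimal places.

187.00 euros

With the mechanism, a contributed unit returns 1.2 × 8.57 / 11 = 0.9349 per unit of net cost — still below 1 — so contributing 0 remains dominant for every player.
At the Nash equilibrium no one contributes; group total payoff = 11 × 17 = 187.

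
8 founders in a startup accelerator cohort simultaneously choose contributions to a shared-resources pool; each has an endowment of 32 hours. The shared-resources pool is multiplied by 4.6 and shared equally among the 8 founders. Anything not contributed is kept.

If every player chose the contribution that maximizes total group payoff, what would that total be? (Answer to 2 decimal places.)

Each contributed unit returns 4.600 to the group as a whole (0.5750 to each of 8 players), which exceeds 1, so the social optimum is full contribution: group total = 4.600 × 256 = 1177.60.

1177.60 hours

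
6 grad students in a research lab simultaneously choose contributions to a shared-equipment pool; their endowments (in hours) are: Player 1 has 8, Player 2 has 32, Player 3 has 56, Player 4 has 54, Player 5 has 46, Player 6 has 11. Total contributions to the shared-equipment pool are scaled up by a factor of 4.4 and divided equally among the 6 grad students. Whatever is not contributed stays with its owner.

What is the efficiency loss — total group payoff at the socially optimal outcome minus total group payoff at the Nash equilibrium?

703.80 hours

The private return per contributed unit is 4.4/6 = 0.7333 < 1 for every player regardless of endowment, so the Nash equilibrium is zero contribution and the group total is Σ E_j = 8 + 32 + 56 + 54 + 46 + 11 = 207.
Each contributed unit returns 4.400 to the group, so the social optimum is full contribution by everyone: group total = 4.400 × 207 = 910.80.
Efficiency loss = (4.400 − 1) × 207 = 703.80.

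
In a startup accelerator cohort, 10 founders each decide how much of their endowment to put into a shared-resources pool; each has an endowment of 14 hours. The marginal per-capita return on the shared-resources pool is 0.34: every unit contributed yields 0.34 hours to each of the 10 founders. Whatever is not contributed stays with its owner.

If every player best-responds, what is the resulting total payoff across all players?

The private return per contributed unit is 0.34 < 1, so contributing 0 is dominant for every player. At the Nash equilibrium everyone keeps their 14, and the group total is 10 × 14 = 140.

140.00 hours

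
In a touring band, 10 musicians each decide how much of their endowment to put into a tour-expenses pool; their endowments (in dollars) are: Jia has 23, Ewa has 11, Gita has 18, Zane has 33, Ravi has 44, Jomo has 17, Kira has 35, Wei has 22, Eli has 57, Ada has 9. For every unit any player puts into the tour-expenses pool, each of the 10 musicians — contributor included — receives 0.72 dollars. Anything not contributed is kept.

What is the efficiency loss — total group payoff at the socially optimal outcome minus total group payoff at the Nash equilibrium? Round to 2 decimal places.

The private return per contributed unit is 0.72 < 1 for everyone, so the Nash equilibrium is zero contribution and the group total is Σ E_j = 23 + 11 + 18 + 33 + 44 + 17 + 35 + 22 + 57 + 9 = 269.
Each contributed unit returns 7.200 to the group, so the social optimum is full contribution by everyone: group total = 7.200 × 269 = 1936.80.
Efficiency loss = (7.200 − 1) × 269 = 1667.80.

1667.80 dollars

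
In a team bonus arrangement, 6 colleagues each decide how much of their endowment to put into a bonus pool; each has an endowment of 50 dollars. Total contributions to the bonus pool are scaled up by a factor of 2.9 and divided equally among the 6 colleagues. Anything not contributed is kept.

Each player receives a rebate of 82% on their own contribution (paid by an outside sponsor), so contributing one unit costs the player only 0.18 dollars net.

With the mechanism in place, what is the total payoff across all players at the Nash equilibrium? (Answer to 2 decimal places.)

1116.00 dollars

Under the mechanism each unit contributed yields (2.9/6) / 0.18 = 2.6852 back to its contributor per unit of net cost, which exceeds 1, making full contribution the dominant choice for everyone.
So the Nash equilibrium is full contribution by all 6; the group earns 6 × (50 × 0.82 + 2.9 × 50) = 1116.00.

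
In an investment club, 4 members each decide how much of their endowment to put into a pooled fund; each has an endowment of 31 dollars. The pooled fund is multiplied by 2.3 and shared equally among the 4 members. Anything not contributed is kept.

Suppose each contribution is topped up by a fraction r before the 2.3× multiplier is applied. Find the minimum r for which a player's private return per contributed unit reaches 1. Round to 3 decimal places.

0.739

With matching at rate r, one contributed unit becomes (1 + r) in the pooled fund and returns 2.3 × (1 + r) / 4 to the contributor.
Setting this equal to 1: 1 + r = 4/2.3 = 1.7391.
So the minimum matching rate is r = 1.7391 − 1 = 0.739.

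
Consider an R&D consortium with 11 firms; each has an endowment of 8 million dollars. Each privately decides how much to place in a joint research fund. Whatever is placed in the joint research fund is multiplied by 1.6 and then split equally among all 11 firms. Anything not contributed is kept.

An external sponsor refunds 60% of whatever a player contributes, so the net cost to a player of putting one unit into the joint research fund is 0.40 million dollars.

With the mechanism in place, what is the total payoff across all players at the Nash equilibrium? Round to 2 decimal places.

The effective private return is (1.6/11) / 0.40 = 0.3636, which is still under 1, so the mechanism doesn't change anyone's dominant strategy: zero contribution.
Everyone keeps their endowment and the group total is 11 × 8 = 88.

88.00 million dollars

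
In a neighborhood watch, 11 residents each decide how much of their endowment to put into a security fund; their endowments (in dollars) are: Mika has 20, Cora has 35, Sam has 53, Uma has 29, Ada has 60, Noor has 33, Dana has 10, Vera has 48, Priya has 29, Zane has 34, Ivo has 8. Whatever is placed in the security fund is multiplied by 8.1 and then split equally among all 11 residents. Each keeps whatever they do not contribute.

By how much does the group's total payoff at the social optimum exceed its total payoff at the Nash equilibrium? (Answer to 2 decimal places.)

2548.90 dollars

The private return per contributed unit is 8.1/11 = 0.7364 < 1 for every player regardless of endowment, so the Nash equilibrium is zero contribution and the group total is Σ E_j = 20 + 35 + 53 + 29 + 60 + 33 + 10 + 48 + 29 + 34 + 8 = 359.
Each contributed unit returns 8.100 to the group, so the social optimum is full contribution by everyone: group total = 8.100 × 359 = 2907.90.
Efficiency loss = (8.100 − 1) × 359 = 2548.90.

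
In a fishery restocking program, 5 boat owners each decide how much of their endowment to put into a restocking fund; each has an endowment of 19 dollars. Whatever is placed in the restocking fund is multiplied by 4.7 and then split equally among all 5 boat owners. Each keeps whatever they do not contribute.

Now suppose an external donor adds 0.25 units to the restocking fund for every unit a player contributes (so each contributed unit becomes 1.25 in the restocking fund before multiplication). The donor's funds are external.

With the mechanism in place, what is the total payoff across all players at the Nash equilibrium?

The effective private return per unit is now 4.7 × 1.25 / 5 = 1.1750 > 1, so every player's dominant strategy flips to full contribution.
So the Nash equilibrium is full contribution by all 5; the group earns 4.7 × 1.25 × 95 = 558.13.

558.13 dollars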